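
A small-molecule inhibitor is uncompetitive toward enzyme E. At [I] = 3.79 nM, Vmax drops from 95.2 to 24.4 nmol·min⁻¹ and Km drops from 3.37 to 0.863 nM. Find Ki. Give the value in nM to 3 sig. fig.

Uncompetitive: Vmax,app = Vmax/α (and Km,app = Km/α) with α = 1 + [I]/Ki.
α = Vmax/Vmax,app = 95.2/24.4 = 3.902.
Since α = 1 + [I]/Ki, [I]/Ki = 3.902 − 1 = 2.902 and Ki = 3.79/2.902 = 1.31 nM.

1.31 nM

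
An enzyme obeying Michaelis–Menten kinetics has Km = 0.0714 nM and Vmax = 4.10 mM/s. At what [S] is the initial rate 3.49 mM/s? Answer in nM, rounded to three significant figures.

0.409 nM

The required fractional saturation is v/Vmax = 3.49/4.10 = 0.8512.
Then [S]/(Km+[S]) = 0.8512 ⇒ [S] = 0.0714 × 0.8512/(1 − 0.8512) = 0.409 nM.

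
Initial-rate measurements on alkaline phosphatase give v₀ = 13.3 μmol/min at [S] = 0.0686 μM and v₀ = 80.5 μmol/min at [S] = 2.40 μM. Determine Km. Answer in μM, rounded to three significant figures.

From v = Vmax[S]/(Km+[S]), each point gives Vmax = v(Km+[S])/[S].
Equating: 13.3(Km+0.0686)/0.0686 = 80.5(Km+2.40)/2.40.
193.9·Km + 13.3 = 33.54·Km + 80.5, so (193.9 − 33.54)·Km = 80.5 − 13.3.
Km = 67.20/160.3 = 0.419 μM; then Vmax = 13.3(0.419+0.0686)/0.0686 = 94.6 μmol/min.

0.419 μM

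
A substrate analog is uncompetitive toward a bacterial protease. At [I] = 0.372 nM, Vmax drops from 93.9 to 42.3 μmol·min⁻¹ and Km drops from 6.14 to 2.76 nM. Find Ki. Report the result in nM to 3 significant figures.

0.305 nM

Uncompetitive: Vmax,app = Vmax/α (and Km,app = Km/α) with α = 1 + [I]/Ki.
α = Vmax/Vmax,app = 93.9/42.3 = 2.220.
Ki = [I]/(α − 1) = 0.372/1.220 = 0.305 nM.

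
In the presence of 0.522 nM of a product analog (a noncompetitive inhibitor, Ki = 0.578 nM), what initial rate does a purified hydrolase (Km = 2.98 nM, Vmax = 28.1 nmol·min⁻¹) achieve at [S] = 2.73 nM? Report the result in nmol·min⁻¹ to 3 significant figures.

7.06 nmol·min⁻¹

With α = 1 + [I]/Ki = 1 + 0.522/0.578 = 1.903, the noncompetitive rate law is v = (Vmax/α)·[S] / (Km + [S]).
v = (28.1/1.903)×2.73 / (2.98 + 2.73) = 40.31/5.710 = 7.06 nmol·min⁻¹.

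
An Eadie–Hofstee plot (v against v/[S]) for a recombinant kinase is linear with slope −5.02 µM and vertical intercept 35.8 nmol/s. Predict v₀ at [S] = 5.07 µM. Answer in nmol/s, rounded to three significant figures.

18.0 nmol/s

In the Eadie–Hofstee form v = Vmax − Km·(v/[S]), the slope is −Km and the intercept is Vmax, so Km = 5.02 µM and Vmax = 35.8 nmol/s.
v = 35.8 × 5.07/(5.02 + 5.07) = 18.0 nmol/s.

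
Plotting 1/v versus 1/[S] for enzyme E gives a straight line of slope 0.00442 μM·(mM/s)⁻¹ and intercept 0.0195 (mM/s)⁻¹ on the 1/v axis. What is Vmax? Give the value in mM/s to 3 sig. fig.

51.3 mM/s

The y-intercept of a Lineweaver–Burk plot equals 1/Vmax, so Vmax = 1/0.0195 = 51.3 mM/s.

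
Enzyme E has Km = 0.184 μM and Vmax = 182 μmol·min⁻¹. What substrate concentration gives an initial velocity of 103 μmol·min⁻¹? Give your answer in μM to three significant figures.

The required fractional saturation is v/Vmax = 103/182 = 0.5659.
Then [S]/(Km+[S]) = 0.5659 ⇒ [S] = 0.184 × 0.5659/(1 − 0.5659) = 0.240 μM.

0.240 μM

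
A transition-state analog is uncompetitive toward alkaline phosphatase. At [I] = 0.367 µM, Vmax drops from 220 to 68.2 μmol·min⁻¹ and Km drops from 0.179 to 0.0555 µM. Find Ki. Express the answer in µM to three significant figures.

0.165 µM

Uncompetitive: Vmax,app = Vmax/α (and Km,app = Km/α) with α = 1 + [I]/Ki.
α = Vmax/Vmax,app = 220/68.2 = 3.226.
Ki = [I]/(α − 1) = 0.367/2.226 = 0.165 µM.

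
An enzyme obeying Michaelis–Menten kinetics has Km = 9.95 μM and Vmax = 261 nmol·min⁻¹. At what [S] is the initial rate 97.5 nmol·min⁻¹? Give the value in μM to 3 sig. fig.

5.93 μM

The required fractional saturation is v/Vmax = 97.5/261 = 0.3736.
Then [S]/(Km+[S]) = 0.3736 ⇒ [S] = 9.95 × 0.3736/(1 − 0.3736) = 5.93 μM.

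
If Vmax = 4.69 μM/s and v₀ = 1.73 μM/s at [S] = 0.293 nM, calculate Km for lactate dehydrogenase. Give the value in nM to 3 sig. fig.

0.501 nM

v/Vmax = 1.73/4.69 = 0.3689 = [S]/(Km+[S]).
So Km + [S] = [S]/0.3689 = 0.7943 nM, giving Km = 0.7943 − 0.293 = 0.501 nM.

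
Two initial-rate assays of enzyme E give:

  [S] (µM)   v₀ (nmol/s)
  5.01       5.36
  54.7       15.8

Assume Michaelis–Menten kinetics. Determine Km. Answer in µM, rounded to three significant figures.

13.4 µM

In reciprocal form, 1/v = (Km/Vmax)·(1/[S]) + 1/Vmax. The two points give (1/[S], 1/v) = (0.1996, 0.1866) and (0.01828, 0.06329).
Slope = (0.1866 − 0.06329)/(0.1996 − 0.01828) = 0.6799; intercept = 0.1866 − 0.6799×0.1996 = 0.05086.
Vmax = 1/intercept = 19.7 nmol/s; Km = slope × Vmax = 0.6799 × 19.7 = 13.4 µM.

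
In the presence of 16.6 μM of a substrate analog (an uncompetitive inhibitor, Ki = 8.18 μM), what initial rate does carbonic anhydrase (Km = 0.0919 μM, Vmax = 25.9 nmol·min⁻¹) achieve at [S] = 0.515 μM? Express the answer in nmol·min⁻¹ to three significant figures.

8.07 nmol·min⁻¹

With α = 1 + [I]/Ki = 1 + 16.6/8.18 = 3.029, the uncompetitive rate law is v = (Vmax/α)·[S] / (Km/α + [S]).
v = (25.9/3.029)×0.515 / (0.0919/3.029 + 0.515) = 4.403/0.5453 = 8.07 nmol·min⁻¹.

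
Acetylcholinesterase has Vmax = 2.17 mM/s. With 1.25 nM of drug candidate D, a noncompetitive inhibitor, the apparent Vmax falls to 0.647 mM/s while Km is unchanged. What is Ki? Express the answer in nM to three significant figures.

0.531 nM

Noncompetitive: Vmax,app = Vmax/α with α = 1 + [I]/Ki.
α = Vmax/Vmax,app = 2.17/0.647 = 3.354.
Ki = [I]/(α − 1) = 1.25/2.354 = 0.531 nM.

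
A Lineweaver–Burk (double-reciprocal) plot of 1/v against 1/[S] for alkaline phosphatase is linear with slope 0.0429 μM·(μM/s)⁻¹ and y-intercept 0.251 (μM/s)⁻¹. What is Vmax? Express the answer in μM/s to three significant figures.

The y-intercept of a Lineweaver–Burk plot equals 1/Vmax, so Vmax = 1/0.251 = 3.98 μM/s.

3.98 μM/s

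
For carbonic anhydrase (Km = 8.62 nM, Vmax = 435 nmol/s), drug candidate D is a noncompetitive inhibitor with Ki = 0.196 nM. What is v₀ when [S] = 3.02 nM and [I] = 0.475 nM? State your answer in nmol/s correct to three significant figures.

33.0 nmol/s

With α = 1 + [I]/Ki = 1 + 0.475/0.196 = 3.423, the noncompetitive rate law is v = (Vmax/α)·[S] / (Km + [S]).
v = (435/3.423)×3.02 / (8.62 + 3.02) = 383.7/11.64 = 33.0 nmol/s.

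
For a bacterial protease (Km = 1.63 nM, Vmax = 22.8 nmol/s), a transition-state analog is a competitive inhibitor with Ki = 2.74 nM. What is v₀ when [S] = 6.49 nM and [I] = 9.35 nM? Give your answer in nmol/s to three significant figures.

10.8 nmol/s

α = 1 + [I]/Ki = 1 + 9.35/2.74 = 4.412.
For a competitive inhibitor, Vmax is unchanged and the apparent Km becomes α·Km: Km,app = 7.19 nM, Vmax,app = 22.8 nmol/s.
v = Vmax,app·[S]/(Km,app + [S]) = 22.8 × 6.49/(7.19 + 6.49) = 10.8 nmol/s.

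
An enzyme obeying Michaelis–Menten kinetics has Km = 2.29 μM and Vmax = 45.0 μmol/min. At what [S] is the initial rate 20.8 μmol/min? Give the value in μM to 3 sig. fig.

The required fractional saturation is v/Vmax = 20.8/45.0 = 0.4622.
Then [S]/(Km+[S]) = 0.4622 ⇒ [S] = 2.29 × 0.4622/(1 − 0.4622) = 1.97 μM.

1.97 μM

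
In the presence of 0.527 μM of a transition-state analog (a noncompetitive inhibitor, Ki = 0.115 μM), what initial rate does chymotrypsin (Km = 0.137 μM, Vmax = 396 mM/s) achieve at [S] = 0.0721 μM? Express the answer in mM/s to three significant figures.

24.5 mM/s

With α = 1 + [I]/Ki = 1 + 0.527/0.115 = 5.583, the noncompetitive rate law is v = (Vmax/α)·[S] / (Km + [S]).
v = (396/5.583)×0.0721 / (0.137 + 0.0721) = 5.114/0.2091 = 24.5 mM/s.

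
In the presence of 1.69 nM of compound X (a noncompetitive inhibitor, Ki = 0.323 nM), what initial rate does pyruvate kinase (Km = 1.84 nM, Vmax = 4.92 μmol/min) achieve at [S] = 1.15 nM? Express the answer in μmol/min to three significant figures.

0.304 μmol/min

With α = 1 + [I]/Ki = 1 + 1.69/0.323 = 6.232, the noncompetitive rate law is v = (Vmax/α)·[S] / (Km + [S]).
v = (4.92/6.232)×1.15 / (1.84 + 1.15) = 0.9079/2.990 = 0.304 μmol/min.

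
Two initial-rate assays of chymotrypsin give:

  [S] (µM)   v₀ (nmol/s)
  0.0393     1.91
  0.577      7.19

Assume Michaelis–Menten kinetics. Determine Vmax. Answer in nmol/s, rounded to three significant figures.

9.01 nmol/s

From v = Vmax[S]/(Km+[S]), each point gives Vmax = v(Km+[S])/[S].
Equating: 1.91(Km+0.0393)/0.0393 = 7.19(Km+0.577)/0.577.
48.60·Km + 1.91 = 12.46·Km + 7.19, so (48.60 − 12.46)·Km = 7.19 − 1.91.
Km = 5.280/36.14 = 0.146 µM; then Vmax = 1.91(0.146+0.0393)/0.0393 = 9.01 nmol/s.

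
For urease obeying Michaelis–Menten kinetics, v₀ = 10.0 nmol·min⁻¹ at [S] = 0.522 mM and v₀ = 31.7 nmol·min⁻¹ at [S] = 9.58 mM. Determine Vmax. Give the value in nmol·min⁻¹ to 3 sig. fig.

In reciprocal form, 1/v = (Km/Vmax)·(1/[S]) + 1/Vmax. The two points give (1/[S], 1/v) = (1.916, 0.1000) and (0.1044, 0.03155).
Slope = (0.1000 − 0.03155)/(1.916 − 0.1044) = 0.03779; intercept = 0.1000 − 0.03779×1.916 = 0.02760.
Vmax = 1/intercept = 36.2 nmol·min⁻¹; Km = slope × Vmax = 0.03779 × 36.2 = 1.37 mM.

36.2 nmol·min⁻¹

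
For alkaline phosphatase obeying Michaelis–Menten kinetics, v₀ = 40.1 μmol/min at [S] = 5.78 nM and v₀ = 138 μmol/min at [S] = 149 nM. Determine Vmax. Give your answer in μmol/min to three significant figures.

From v = Vmax[S]/(Km+[S]), each point gives Vmax = v(Km+[S])/[S].
Equating: 40.1(Km+5.78)/5.78 = 138(Km+149)/149.
6.938·Km + 40.1 = 0.9262·Km + 138, so (6.938 − 0.9262)·Km = 138 − 40.1.
Km = 97.90/6.012 = 16.3 nM; then Vmax = 40.1(16.3+5.78)/5.78 = 153 μmol/min.

153 μmol/min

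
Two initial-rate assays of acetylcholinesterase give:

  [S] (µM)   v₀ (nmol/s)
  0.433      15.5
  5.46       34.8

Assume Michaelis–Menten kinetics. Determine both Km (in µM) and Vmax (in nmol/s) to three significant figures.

In reciprocal form, 1/v = (Km/Vmax)·(1/[S]) + 1/Vmax. The two points give (1/[S], 1/v) = (2.309, 0.06452) and (0.1832, 0.02874).
Slope = (0.06452 − 0.02874)/(2.309 − 0.1832) = 0.01683; intercept = 0.06452 − 0.01683×2.309 = 0.02565.
Vmax = 1/intercept = 39.0 nmol/s; Km = slope × Vmax = 0.01683 × 39.0 = 0.656 µM.

Km = 0.656 µM; Vmax = 39.0 nmol/s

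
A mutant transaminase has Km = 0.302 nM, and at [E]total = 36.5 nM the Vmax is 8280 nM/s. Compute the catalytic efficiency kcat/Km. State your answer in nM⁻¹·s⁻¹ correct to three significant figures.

kcat = Vmax/[E]total = 8280/36.5 = 227 s⁻¹.
kcat/Km = 227/0.302 = 751 nM⁻¹·s⁻¹.

751 nM⁻¹·s⁻¹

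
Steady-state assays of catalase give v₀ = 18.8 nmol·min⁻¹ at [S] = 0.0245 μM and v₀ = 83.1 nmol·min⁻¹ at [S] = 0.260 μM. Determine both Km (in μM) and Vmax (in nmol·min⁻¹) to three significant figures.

Km = 0.144 μM; Vmax = 129 nmol·min⁻¹

In reciprocal form, 1/v = (Km/Vmax)·(1/[S]) + 1/Vmax. The two points give (1/[S], 1/v) = (40.82, 0.05319) and (3.846, 0.01203).
Slope = (0.05319 − 0.01203)/(40.82 − 3.846) = 0.001113; intercept = 0.05319 − 0.001113×40.82 = 0.007752.
Vmax = 1/intercept = 129 nmol·min⁻¹; Km = slope × Vmax = 0.001113 × 129 = 0.144 μM.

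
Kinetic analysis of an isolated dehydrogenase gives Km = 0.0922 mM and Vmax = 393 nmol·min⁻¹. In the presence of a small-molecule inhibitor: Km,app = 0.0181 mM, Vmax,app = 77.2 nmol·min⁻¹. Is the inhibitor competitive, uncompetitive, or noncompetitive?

uncompetitive

Both Km and Vmax decrease by the same factor (~5.09-fold) — characteristic of uncompetitive inhibition.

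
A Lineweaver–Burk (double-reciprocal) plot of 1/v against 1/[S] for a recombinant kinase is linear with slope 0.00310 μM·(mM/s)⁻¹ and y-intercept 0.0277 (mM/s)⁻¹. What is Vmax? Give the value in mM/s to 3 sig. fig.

36.1 mM/s

The y-intercept of a Lineweaver–Burk plot equals 1/Vmax, so Vmax = 1/0.0277 = 36.1 mM/s.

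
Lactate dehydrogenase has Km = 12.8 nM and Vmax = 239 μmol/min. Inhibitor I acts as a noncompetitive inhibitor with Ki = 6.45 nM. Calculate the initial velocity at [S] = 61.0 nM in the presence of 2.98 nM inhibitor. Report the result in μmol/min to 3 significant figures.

135 μmol/min

α = 1 + [I]/Ki = 1 + 2.98/6.45 = 1.462.
For a noncompetitive inhibitor, Vmax is reduced to Vmax/α while Km is unchanged: Km,app = 12.8 nM, Vmax,app = 163 μmol/min.
v = Vmax,app·[S]/(Km,app + [S]) = 163 × 61.0/(12.8 + 61.0) = 135 μmol/min.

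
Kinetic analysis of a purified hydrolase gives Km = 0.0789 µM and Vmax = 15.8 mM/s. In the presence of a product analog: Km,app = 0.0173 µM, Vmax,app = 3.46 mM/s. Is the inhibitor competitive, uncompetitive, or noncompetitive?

uncompetitive

Both Km and Vmax decrease by the same factor (~4.57-fold) — characteristic of uncompetitive inhibition.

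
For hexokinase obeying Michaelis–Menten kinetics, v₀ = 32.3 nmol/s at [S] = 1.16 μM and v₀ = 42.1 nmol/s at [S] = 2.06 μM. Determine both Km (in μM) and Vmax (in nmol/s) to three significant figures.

From v = Vmax[S]/(Km+[S]), each point gives Vmax = v(Km+[S])/[S].
Equating: 32.3(Km+1.16)/1.16 = 42.1(Km+2.06)/2.06.
27.84·Km + 32.3 = 20.44·Km + 42.1, so (27.84 − 20.44)·Km = 42.1 − 32.3.
Km = 9.800/7.408 = 1.32 μM; then Vmax = 32.3(1.32+1.16)/1.16 = 69.1 nmol/s.

Km = 1.32 μM; Vmax = 69.1 nmol/s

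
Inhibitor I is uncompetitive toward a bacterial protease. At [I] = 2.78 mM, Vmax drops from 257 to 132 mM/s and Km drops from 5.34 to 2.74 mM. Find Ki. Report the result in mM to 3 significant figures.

2.94 mM

Uncompetitive: Vmax,app = Vmax/α (and Km,app = Km/α) with α = 1 + [I]/Ki.
α = Vmax/Vmax,app = 257/132 = 1.947.
Since α = 1 + [I]/Ki, [I]/Ki = 1.947 − 1 = 0.9470 and Ki = 2.78/0.9470 = 2.94 mM.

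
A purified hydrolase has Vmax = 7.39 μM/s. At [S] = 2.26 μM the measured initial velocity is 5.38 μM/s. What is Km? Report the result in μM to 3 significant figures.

From v = Vmax[S]/(Km+[S]), Km = [S](Vmax − v)/v.
Km = 2.26 × (7.39 − 5.38) / 5.38 = 4.543/5.38 = 0.844 μM.

0.844 μM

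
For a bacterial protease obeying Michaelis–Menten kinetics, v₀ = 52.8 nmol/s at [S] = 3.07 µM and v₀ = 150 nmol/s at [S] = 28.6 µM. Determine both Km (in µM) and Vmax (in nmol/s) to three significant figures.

In reciprocal form, 1/v = (Km/Vmax)·(1/[S]) + 1/Vmax. The two points give (1/[S], 1/v) = (0.3257, 0.01894) and (0.03497, 0.006667).
Slope = (0.01894 − 0.006667)/(0.3257 − 0.03497) = 0.04221; intercept = 0.01894 − 0.04221×0.3257 = 0.005191.
Vmax = 1/intercept = 193 nmol/s; Km = slope × Vmax = 0.04221 × 193 = 8.13 µM.

Km = 8.13 µM; Vmax = 193 nmol/s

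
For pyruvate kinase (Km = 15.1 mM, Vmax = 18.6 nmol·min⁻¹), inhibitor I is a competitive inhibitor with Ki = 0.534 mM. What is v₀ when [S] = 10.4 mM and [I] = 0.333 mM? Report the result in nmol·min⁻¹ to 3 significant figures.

5.54 nmol·min⁻¹

α = 1 + [I]/Ki = 1 + 0.333/0.534 = 1.624.
For a competitive inhibitor, Vmax is unchanged and the apparent Km becomes α·Km: Km,app = 24.5 mM, Vmax,app = 18.6 nmol·min⁻¹.
v = Vmax,app·[S]/(Km,app + [S]) = 18.6 × 10.4/(24.5 + 10.4) = 5.54 nmol·min⁻¹.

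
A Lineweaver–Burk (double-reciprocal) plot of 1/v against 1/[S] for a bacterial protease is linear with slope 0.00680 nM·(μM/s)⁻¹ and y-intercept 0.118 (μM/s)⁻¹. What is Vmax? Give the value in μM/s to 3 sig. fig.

8.47 μM/s

The y-intercept of a Lineweaver–Burk plot equals 1/Vmax, so Vmax = 1/0.118 = 8.47 μM/s.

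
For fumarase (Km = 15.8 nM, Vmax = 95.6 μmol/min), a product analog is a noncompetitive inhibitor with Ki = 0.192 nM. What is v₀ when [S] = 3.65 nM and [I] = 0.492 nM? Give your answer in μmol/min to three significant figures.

5.04 μmol/min

With α = 1 + [I]/Ki = 1 + 0.492/0.192 = 3.562, the noncompetitive rate law is v = (Vmax/α)·[S] / (Km + [S]).
v = (95.6/3.562)×3.65 / (15.8 + 3.65) = 97.95/19.45 = 5.04 μmol/min.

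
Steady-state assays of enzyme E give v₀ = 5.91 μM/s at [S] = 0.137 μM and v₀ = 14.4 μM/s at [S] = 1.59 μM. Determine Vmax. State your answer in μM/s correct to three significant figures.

In reciprocal form, 1/v = (Km/Vmax)·(1/[S]) + 1/Vmax. The two points give (1/[S], 1/v) = (7.299, 0.1692) and (0.6289, 0.06944).
Slope = (0.1692 − 0.06944)/(7.299 − 0.6289) = 0.01496; intercept = 0.1692 − 0.01496×7.299 = 0.06004.
Vmax = 1/intercept = 16.7 μM/s; Km = slope × Vmax = 0.01496 × 16.7 = 0.249 μM.

16.7 μM/s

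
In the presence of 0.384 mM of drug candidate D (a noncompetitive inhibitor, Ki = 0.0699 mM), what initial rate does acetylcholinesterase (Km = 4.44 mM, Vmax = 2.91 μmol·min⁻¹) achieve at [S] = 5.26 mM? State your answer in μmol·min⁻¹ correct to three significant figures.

0.243 μmol·min⁻¹

With α = 1 + [I]/Ki = 1 + 0.384/0.0699 = 6.494, the noncompetitive rate law is v = (Vmax/α)·[S] / (Km + [S]).
v = (2.91/6.494)×5.26 / (4.44 + 5.26) = 2.357/9.700 = 0.243 μmol·min⁻¹.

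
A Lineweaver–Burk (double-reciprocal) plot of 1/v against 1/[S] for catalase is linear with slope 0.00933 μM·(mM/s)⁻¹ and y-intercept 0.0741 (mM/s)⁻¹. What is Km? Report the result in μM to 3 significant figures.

0.126 μM

y-intercept = 1/Vmax ⇒ Vmax = 13.5 mM/s; slope = Km/Vmax ⇒ Km = slope × Vmax.
Km = 0.00933 × 13.5 = 0.126 μM.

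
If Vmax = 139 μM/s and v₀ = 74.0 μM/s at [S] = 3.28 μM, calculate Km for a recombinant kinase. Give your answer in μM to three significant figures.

From v = Vmax[S]/(Km+[S]), Km = [S](Vmax − v)/v.
Km = 3.28 × (139 − 74.0) / 74.0 = 213.2/74.0 = 2.88 μM.

2.88 μM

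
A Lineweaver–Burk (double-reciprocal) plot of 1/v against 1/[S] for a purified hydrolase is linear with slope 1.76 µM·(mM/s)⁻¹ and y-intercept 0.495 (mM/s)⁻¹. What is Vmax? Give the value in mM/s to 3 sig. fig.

2.02 mM/s

The y-intercept of a Lineweaver–Burk plot equals 1/Vmax, so Vmax = 1/0.495 = 2.02 mM/s.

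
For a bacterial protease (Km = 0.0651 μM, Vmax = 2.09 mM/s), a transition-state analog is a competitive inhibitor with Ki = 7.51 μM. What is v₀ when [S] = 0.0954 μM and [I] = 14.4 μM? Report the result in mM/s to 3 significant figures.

0.699 mM/s

With α = 1 + [I]/Ki = 1 + 14.4/7.51 = 2.917, the competitive rate law is v = Vmax[S] / (αKm + [S]).
v = 2.09×0.0954 / (2.917×0.0651 + 0.0954) = 0.1994/0.2853 = 0.699 mM/s.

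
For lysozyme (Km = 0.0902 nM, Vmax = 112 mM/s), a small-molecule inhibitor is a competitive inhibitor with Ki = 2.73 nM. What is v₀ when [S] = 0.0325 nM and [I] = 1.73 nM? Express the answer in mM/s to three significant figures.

With α = 1 + [I]/Ki = 1 + 1.73/2.73 = 1.634, the competitive rate law is v = Vmax[S] / (αKm + [S]).
v = 112×0.0325 / (1.634×0.0902 + 0.0325) = 3.640/0.1799 = 20.2 mM/s.

20.2 mM/s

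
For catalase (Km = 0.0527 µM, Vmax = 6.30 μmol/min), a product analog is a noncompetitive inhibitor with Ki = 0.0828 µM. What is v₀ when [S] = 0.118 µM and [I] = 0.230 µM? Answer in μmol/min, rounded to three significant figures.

With α = 1 + [I]/Ki = 1 + 0.230/0.0828 = 3.778, the noncompetitive rate law is v = (Vmax/α)·[S] / (Km + [S]).
v = (6.30/3.778)×0.118 / (0.0527 + 0.118) = 0.1968/0.1707 = 1.15 μmol/min.

1.15 μmol/min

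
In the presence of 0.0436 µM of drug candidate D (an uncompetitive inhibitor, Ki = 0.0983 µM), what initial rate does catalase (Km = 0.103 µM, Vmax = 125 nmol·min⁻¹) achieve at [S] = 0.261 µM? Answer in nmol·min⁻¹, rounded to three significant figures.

68.0 nmol·min⁻¹

α = 1 + [I]/Ki = 1 + 0.0436/0.0983 = 1.444.
For an uncompetitive inhibitor, both parameters are divided by α, giving Vmax/α and Km/α: Km,app = 0.0714 µM, Vmax,app = 86.6 nmol·min⁻¹.
v = Vmax,app·[S]/(Km,app + [S]) = 86.6 × 0.261/(0.0714 + 0.261) = 68.0 nmol·min⁻¹.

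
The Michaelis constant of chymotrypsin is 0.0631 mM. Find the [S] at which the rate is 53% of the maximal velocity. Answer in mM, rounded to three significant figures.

0.0712 mM

v/Vmax = [S]/(Km+[S]) = 0.53, so [S] = Km·0.53/(1 − 0.53) = 0.0631 × 1.128.
[S] = 0.0712 mM.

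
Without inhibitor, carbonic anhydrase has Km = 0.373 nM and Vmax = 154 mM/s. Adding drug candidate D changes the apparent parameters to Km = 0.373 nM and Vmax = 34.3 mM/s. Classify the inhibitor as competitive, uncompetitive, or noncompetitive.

noncompetitive

Vmax decreases (154 → 34.3 mM/s) while Km is unchanged — pure noncompetitive inhibition.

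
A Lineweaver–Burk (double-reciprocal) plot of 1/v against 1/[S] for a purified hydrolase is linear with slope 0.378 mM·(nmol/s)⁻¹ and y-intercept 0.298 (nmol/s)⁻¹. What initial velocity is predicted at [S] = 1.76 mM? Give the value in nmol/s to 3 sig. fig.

1.95 nmol/s

The y-intercept is 1/Vmax, so Vmax = 1/0.298 = 3.36 nmol/s.
The slope is Km/Vmax, so Km = 0.378 × 3.36 = 1.27 mM.
Then v = 3.36 × 1.76/(1.27 + 1.76) = 1.95 nmol/s.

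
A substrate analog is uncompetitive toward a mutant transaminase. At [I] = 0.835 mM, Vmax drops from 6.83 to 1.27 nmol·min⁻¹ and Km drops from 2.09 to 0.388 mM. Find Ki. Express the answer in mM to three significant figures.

Uncompetitive: Vmax,app = Vmax/α (and Km,app = Km/α) with α = 1 + [I]/Ki.
α = Vmax/Vmax,app = 6.83/1.27 = 5.378.
Since α = 1 + [I]/Ki, [I]/Ki = 5.378 − 1 = 4.378 and Ki = 0.835/4.378 = 0.191 mM.

0.191 mM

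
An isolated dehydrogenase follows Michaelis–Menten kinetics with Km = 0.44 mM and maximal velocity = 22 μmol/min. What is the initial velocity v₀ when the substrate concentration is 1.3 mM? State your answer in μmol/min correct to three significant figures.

16.4 μmol/min

v = Vmax·[S]/(Km + [S]) = 22 × 1.3 / (0.44 + 1.3)
  = 28.60 / 1.740 = 16.4 μmol/min.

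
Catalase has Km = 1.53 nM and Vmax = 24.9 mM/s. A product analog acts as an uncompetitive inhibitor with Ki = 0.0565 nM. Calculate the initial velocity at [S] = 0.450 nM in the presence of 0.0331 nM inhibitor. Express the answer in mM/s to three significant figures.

4.99 mM/s

With α = 1 + [I]/Ki = 1 + 0.0331/0.0565 = 1.586, the uncompetitive rate law is v = (Vmax/α)·[S] / (Km/α + [S]).
v = (24.9/1.586)×0.450 / (1.53/1.586 + 0.450) = 7.066/1.415 = 4.99 mM/s.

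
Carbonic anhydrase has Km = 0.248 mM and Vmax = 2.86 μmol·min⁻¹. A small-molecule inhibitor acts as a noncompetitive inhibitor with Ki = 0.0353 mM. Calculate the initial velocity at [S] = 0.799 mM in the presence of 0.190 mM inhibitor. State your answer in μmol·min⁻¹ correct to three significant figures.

0.342 μmol·min⁻¹

With α = 1 + [I]/Ki = 1 + 0.190/0.0353 = 6.382, the noncompetitive rate law is v = (Vmax/α)·[S] / (Km + [S]).
v = (2.86/6.382)×0.799 / (0.248 + 0.799) = 0.3580/1.047 = 0.342 μmol·min⁻¹.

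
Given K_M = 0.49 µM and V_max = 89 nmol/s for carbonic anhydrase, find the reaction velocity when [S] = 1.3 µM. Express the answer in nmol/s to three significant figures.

[S]/(Km+[S]) = 1.3/1.790 = 0.7263, the fractional saturation.
v = 0.7263 × Vmax = 0.7263 × 89 = 64.6 nmol/s.

64.6 nmol/s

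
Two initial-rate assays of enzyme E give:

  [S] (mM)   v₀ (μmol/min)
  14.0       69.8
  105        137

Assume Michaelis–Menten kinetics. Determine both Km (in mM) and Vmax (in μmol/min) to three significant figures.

Km = 18.3 mM; Vmax = 161 μmol/min

In reciprocal form, 1/v = (Km/Vmax)·(1/[S]) + 1/Vmax. The two points give (1/[S], 1/v) = (0.07143, 0.01433) and (0.009524, 0.007299).
Slope = (0.01433 − 0.007299)/(0.07143 − 0.009524) = 0.1135; intercept = 0.01433 − 0.1135×0.07143 = 0.006218.
Vmax = 1/intercept = 161 μmol/min; Km = slope × Vmax = 0.1135 × 161 = 18.3 mM.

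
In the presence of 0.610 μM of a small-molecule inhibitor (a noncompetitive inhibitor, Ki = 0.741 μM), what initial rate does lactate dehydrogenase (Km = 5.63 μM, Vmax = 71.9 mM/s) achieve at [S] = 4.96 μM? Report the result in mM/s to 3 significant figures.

With α = 1 + [I]/Ki = 1 + 0.610/0.741 = 1.823, the noncompetitive rate law is v = (Vmax/α)·[S] / (Km + [S]).
v = (71.9/1.823)×4.96 / (5.63 + 4.96) = 195.6/10.59 = 18.5 mM/s.

18.5 mM/s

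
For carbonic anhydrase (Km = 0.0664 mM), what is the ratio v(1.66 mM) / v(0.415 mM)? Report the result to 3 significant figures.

1.12

The fractional saturations are [S]/(Km+[S]) = 0.415/0.4814 = 0.8621 and 1.66/1.726 = 0.9615.
v₂/v₁ is just their ratio: 0.9615/0.8621 = 1.12.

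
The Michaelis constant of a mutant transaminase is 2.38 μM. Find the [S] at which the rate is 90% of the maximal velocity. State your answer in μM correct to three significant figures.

v/Vmax = [S]/(Km+[S]) = 0.9, so [S] = Km·0.9/(1 − 0.9) = 2.38 × 9.000.
[S] = 21.4 μM.

21.4 μM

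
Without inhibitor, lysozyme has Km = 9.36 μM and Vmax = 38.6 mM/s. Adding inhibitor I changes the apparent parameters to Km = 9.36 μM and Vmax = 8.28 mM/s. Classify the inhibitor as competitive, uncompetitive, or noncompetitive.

Vmax decreases (38.6 → 8.28 mM/s) while Km is unchanged — pure noncompetitive inhibition.

noncompetitive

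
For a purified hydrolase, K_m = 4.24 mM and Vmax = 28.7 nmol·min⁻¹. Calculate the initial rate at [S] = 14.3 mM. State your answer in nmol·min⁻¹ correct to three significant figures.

22.1 nmol·min⁻¹

v = Vmax·[S]/(Km + [S]) = 28.7 × 14.3 / (4.24 + 14.3)
  = 410.4 / 18.54 = 22.1 nmol·min⁻¹.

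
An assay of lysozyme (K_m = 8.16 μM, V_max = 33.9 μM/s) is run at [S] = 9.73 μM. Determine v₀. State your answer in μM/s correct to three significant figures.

[S]/(Km+[S]) = 9.73/17.89 = 0.5439, the fractional saturation.
v = 0.5439 × Vmax = 0.5439 × 33.9 = 18.4 μM/s.

18.4 μM/s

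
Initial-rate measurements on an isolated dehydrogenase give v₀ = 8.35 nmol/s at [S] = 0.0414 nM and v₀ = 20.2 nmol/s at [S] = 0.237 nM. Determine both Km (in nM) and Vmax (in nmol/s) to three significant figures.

Km = 0.102 nM; Vmax = 28.9 nmol/s

From v = Vmax[S]/(Km+[S]), each point gives Vmax = v(Km+[S])/[S].
Equating: 8.35(Km+0.0414)/0.0414 = 20.2(Km+0.237)/0.237.
201.7·Km + 8.35 = 85.23·Km + 20.2, so (201.7 − 85.23)·Km = 20.2 − 8.35.
Km = 11.85/116.5 = 0.102 nM; then Vmax = 8.35(0.102+0.0414)/0.0414 = 28.9 nmol/s.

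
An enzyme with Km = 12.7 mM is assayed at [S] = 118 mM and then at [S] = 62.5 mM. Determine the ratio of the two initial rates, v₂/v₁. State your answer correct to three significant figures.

The fractional saturations are [S]/(Km+[S]) = 118/130.7 = 0.9028 and 62.5/75.20 = 0.8311.
v₂/v₁ is just their ratio: 0.8311/0.9028 = 0.921.

0.921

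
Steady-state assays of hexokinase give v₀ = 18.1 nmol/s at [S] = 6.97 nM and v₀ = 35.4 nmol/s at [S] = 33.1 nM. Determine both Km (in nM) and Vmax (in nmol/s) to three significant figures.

Km = 11.3 nM; Vmax = 47.5 nmol/s

From v = Vmax[S]/(Km+[S]), each point gives Vmax = v(Km+[S])/[S].
Equating: 18.1(Km+6.97)/6.97 = 35.4(Km+33.1)/33.1.
2.597·Km + 18.1 = 1.069·Km + 35.4, so (2.597 − 1.069)·Km = 35.4 − 18.1.
Km = 17.30/1.527 = 11.3 nM; then Vmax = 18.1(11.3+6.97)/6.97 = 47.5 nmol/s.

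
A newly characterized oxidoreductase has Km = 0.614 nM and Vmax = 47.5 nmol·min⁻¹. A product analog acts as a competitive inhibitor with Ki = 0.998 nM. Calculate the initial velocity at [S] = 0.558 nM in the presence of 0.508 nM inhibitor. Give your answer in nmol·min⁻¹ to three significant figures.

17.9 nmol·min⁻¹

With α = 1 + [I]/Ki = 1 + 0.508/0.998 = 1.509, the competitive rate law is v = Vmax[S] / (αKm + [S]).
v = 47.5×0.558 / (1.509×0.614 + 0.558) = 26.51/1.485 = 17.9 nmol·min⁻¹.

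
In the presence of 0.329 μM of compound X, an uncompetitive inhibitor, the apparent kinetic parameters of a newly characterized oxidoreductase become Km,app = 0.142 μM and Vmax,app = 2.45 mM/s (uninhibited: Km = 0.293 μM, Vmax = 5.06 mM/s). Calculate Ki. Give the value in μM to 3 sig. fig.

Uncompetitive: Vmax,app = Vmax/α (and Km,app = Km/α) with α = 1 + [I]/Ki.
α = Vmax/Vmax,app = 5.06/2.45 = 2.065.
Since α = 1 + [I]/Ki, [I]/Ki = 2.065 − 1 = 1.065 and Ki = 0.329/1.065 = 0.309 μM.

0.309 μM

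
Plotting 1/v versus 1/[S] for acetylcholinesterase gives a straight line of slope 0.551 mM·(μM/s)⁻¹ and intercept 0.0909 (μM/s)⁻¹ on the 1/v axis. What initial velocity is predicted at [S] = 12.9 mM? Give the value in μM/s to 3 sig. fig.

7.48 μM/s

The y-intercept is 1/Vmax, so Vmax = 1/0.0909 = 11.0 μM/s.
The slope is Km/Vmax, so Km = 0.551 × 11.0 = 6.06 mM.
Then v = 11.0 × 12.9/(6.06 + 12.9) = 7.48 μM/s.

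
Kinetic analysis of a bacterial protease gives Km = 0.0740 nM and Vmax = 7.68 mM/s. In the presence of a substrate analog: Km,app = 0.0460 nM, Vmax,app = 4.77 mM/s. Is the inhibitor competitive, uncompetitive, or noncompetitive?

uncompetitive

Both Km and Vmax decrease by the same factor (~1.61-fold) — characteristic of uncompetitive inhibition.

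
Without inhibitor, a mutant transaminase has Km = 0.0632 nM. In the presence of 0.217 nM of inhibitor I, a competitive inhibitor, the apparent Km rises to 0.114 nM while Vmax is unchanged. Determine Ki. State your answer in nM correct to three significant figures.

0.270 nM

Competitive: Km,app = α·Km with α = 1 + [I]/Ki.
α = Km,app/Km = 0.114/0.0632 = 1.804.
Since α = 1 + [I]/Ki, [I]/Ki = 1.804 − 1 = 0.8038 and Ki = 0.217/0.8038 = 0.270 nM.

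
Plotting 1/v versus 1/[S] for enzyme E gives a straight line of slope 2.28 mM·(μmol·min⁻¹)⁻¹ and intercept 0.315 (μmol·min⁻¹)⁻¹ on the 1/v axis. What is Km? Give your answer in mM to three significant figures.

7.24 mM

y-intercept = 1/Vmax ⇒ Vmax = 3.17 μmol·min⁻¹; slope = Km/Vmax ⇒ Km = slope × Vmax.
Km = 2.28 × 3.17 = 7.24 mM.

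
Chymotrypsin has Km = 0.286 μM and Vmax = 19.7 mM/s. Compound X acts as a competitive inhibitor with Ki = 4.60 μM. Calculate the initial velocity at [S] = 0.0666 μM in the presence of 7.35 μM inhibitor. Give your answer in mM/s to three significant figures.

α = 1 + [I]/Ki = 1 + 7.35/4.60 = 2.598.
For a competitive inhibitor, Vmax is unchanged and the apparent Km becomes α·Km: Km,app = 0.743 μM, Vmax,app = 19.7 mM/s.
v = Vmax,app·[S]/(Km,app + [S]) = 19.7 × 0.0666/(0.743 + 0.0666) = 1.62 mM/s.

1.62 mM/s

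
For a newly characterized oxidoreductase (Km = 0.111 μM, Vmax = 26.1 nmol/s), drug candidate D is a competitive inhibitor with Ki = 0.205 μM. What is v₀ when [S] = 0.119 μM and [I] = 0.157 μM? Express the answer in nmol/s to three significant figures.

α = 1 + [I]/Ki = 1 + 0.157/0.205 = 1.766.
For a competitive inhibitor, Vmax is unchanged and the apparent Km becomes α·Km: Km,app = 0.196 μM, Vmax,app = 26.1 nmol/s.
v = Vmax,app·[S]/(Km,app + [S]) = 26.1 × 0.119/(0.196 + 0.119) = 9.86 nmol/s.

9.86 nmol/s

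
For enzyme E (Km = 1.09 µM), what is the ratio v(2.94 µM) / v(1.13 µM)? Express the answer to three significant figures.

1.43

Since Vmax cancels, v₂/v₁ = [S]₂(Km+[S]₁) / [S]₁(Km+[S]₂).
= 2.94×(1.09+1.13) / (1.13×(1.09+2.94)) = 6.527/4.554 = 1.43.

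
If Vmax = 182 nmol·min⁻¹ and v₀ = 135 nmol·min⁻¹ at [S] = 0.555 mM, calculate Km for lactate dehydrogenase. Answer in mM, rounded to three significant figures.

0.193 mM

From v = Vmax[S]/(Km+[S]), Km = [S](Vmax − v)/v.
Km = 0.555 × (182 − 135) / 135 = 26.08/135 = 0.193 mM.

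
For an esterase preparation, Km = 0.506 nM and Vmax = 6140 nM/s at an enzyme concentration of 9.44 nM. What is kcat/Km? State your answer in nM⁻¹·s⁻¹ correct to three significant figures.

1290 nM⁻¹·s⁻¹

kcat = Vmax/[E]total = 6140/9.44 = 650 s⁻¹.
kcat/Km = 650/0.506 = 1290 nM⁻¹·s⁻¹.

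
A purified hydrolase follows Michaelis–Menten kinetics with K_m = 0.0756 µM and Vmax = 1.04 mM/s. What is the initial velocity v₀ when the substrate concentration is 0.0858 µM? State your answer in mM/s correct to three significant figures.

0.553 mM/s

v = Vmax·[S]/(Km + [S]) = 1.04 × 0.0858 / (0.0756 + 0.0858)
  = 0.08923 / 0.1614 = 0.553 mM/s.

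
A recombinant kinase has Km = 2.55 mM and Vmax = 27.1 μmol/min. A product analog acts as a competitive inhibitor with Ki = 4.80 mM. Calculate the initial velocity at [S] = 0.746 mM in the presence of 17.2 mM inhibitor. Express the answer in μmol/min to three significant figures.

With α = 1 + [I]/Ki = 1 + 17.2/4.80 = 4.583, the competitive rate law is v = Vmax[S] / (αKm + [S]).
v = 27.1×0.746 / (4.583×2.55 + 0.746) = 20.22/12.43 = 1.63 μmol/min.

1.63 μmol/min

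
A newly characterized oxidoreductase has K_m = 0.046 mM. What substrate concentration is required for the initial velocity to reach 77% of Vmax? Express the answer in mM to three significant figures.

v/Vmax = [S]/(Km+[S]) = 0.77, so [S] = Km·0.77/(1 − 0.77) = 0.046 × 3.348.
[S] = 0.154 mM.

0.154 mM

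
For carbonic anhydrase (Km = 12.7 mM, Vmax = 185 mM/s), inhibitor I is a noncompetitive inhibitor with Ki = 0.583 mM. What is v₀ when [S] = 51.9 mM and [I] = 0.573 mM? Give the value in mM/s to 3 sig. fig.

With α = 1 + [I]/Ki = 1 + 0.573/0.583 = 1.983, the noncompetitive rate law is v = (Vmax/α)·[S] / (Km + [S]).
v = (185/1.983)×51.9 / (12.7 + 51.9) = 4842/64.60 = 75.0 mM/s.

75.0 mM/s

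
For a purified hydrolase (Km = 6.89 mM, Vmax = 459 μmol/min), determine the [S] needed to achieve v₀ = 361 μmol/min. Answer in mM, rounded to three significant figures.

Rearranging v = Vmax[S]/(Km+[S]) gives [S] = Km·v/(Vmax − v).
[S] = 6.89 × 361 / (459 − 361) = 2487/98.00 = 25.4 mM.

25.4 mM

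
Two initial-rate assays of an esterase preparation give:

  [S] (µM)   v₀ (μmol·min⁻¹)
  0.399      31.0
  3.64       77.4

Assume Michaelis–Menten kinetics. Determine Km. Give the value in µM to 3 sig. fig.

0.822 µM

From v = Vmax[S]/(Km+[S]), each point gives Vmax = v(Km+[S])/[S].
Equating: 31.0(Km+0.399)/0.399 = 77.4(Km+3.64)/3.64.
77.69·Km + 31.0 = 21.26·Km + 77.4, so (77.69 − 21.26)·Km = 77.4 − 31.0.
Km = 46.40/56.43 = 0.822 µM; then Vmax = 31.0(0.822+0.399)/0.399 = 94.9 μmol·min⁻¹.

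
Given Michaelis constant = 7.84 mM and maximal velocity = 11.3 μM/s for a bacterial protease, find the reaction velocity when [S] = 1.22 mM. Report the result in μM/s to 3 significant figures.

1.52 μM/s

v = Vmax·[S]/(Km + [S]) = 11.3 × 1.22 / (7.84 + 1.22)
  = 13.79 / 9.060 = 1.52 μM/s.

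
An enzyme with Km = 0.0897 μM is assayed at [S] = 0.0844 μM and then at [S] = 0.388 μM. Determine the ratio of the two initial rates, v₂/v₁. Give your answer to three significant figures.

The fractional saturations are [S]/(Km+[S]) = 0.0844/0.1741 = 0.4848 and 0.388/0.4777 = 0.8122.
v₂/v₁ is just their ratio: 0.8122/0.4848 = 1.68.

1.68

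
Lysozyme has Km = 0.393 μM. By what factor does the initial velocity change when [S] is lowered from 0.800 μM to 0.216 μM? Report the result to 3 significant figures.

0.529

The fractional saturations are [S]/(Km+[S]) = 0.800/1.193 = 0.6706 and 0.216/0.6090 = 0.3547.
v₂/v₁ is just their ratio: 0.3547/0.6706 = 0.529.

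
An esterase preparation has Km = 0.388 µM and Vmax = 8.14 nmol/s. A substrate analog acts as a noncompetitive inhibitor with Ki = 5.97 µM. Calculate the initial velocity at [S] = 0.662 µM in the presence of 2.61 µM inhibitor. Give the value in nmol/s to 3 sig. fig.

3.57 nmol/s

α = 1 + [I]/Ki = 1 + 2.61/5.97 = 1.437.
For a noncompetitive inhibitor, Vmax is reduced to Vmax/α while Km is unchanged: Km,app = 0.388 µM, Vmax,app = 5.66 nmol/s.
v = Vmax,app·[S]/(Km,app + [S]) = 5.66 × 0.662/(0.388 + 0.662) = 3.57 nmol/s.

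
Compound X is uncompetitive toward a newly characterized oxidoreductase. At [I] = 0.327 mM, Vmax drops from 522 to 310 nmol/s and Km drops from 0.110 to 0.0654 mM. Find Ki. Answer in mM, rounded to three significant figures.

0.478 mM

Uncompetitive: Vmax,app = Vmax/α (and Km,app = Km/α) with α = 1 + [I]/Ki.
α = Vmax/Vmax,app = 522/310 = 1.684.
Since α = 1 + [I]/Ki, [I]/Ki = 1.684 − 1 = 0.6839 and Ki = 0.327/0.6839 = 0.478 mM.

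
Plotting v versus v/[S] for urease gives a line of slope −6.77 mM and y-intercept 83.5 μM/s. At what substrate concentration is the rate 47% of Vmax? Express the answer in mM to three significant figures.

6.00 mM

The Eadie–Hofstee slope gives Km = 6.77 mM (slope = −Km).
v/Vmax = [S]/(Km+[S]) = 0.47 ⇒ [S] = Km·0.47/(1−0.47) = 6.77 × 0.8868 = 6.00 mM.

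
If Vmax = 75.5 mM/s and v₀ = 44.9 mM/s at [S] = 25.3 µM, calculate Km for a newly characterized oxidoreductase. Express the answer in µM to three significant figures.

17.2 µM

v/Vmax = 44.9/75.5 = 0.5947 = [S]/(Km+[S]).
So Km + [S] = [S]/0.5947 = 42.54 µM, giving Km = 42.54 − 25.3 = 17.2 µM.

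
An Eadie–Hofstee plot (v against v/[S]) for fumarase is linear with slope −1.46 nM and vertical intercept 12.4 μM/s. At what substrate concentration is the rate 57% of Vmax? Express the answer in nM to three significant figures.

The Eadie–Hofstee slope gives Km = 1.46 nM (slope = −Km).
v/Vmax = [S]/(Km+[S]) = 0.57 ⇒ [S] = Km·0.57/(1−0.57) = 1.46 × 1.326 = 1.94 nM.

1.94 nM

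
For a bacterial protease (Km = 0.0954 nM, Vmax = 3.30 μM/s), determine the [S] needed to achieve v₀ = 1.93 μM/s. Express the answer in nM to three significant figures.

0.134 nM

The required fractional saturation is v/Vmax = 1.93/3.30 = 0.5848.
Then [S]/(Km+[S]) = 0.5848 ⇒ [S] = 0.0954 × 0.5848/(1 − 0.5848) = 0.134 nM.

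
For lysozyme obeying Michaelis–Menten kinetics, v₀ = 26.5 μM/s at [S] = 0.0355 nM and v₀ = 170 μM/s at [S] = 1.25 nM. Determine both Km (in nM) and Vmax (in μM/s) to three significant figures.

Km = 0.235 nM; Vmax = 202 μM/s

In reciprocal form, 1/v = (Km/Vmax)·(1/[S]) + 1/Vmax. The two points give (1/[S], 1/v) = (28.17, 0.03774) and (0.8000, 0.005882).
Slope = (0.03774 − 0.005882)/(28.17 − 0.8000) = 0.001164; intercept = 0.03774 − 0.001164×28.17 = 0.004951.
Vmax = 1/intercept = 202 μM/s; Km = slope × Vmax = 0.001164 × 202 = 0.235 nM.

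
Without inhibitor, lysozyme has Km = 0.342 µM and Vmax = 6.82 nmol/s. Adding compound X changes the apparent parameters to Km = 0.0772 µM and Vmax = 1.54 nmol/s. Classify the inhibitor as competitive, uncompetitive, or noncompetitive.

Both Km and Vmax decrease by the same factor (~4.43-fold) — characteristic of uncompetitive inhibition.

uncompetitive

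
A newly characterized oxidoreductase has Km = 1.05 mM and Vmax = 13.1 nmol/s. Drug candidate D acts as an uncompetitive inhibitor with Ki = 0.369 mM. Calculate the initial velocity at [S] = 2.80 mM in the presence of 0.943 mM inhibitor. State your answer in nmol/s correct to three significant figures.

α = 1 + [I]/Ki = 1 + 0.943/0.369 = 3.556.
For an uncompetitive inhibitor, both parameters are divided by α, giving Vmax/α and Km/α: Km,app = 0.295 mM, Vmax,app = 3.68 nmol/s.
v = Vmax,app·[S]/(Km,app + [S]) = 3.68 × 2.80/(0.295 + 2.80) = 3.33 nmol/s.

3.33 nmol/s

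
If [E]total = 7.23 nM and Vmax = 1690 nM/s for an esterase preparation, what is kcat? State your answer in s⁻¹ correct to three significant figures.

kcat = Vmax/[E]total = 1690 nM/s / 7.23 nM = 234 s⁻¹.

234 s⁻¹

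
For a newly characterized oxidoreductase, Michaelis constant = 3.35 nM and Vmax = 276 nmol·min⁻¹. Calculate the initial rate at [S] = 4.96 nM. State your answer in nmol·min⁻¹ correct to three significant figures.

165 nmol·min⁻¹

v = Vmax·[S]/(Km + [S]) = 276 × 4.96 / (3.35 + 4.96)
  = 1369 / 8.310 = 165 nmol·min⁻¹.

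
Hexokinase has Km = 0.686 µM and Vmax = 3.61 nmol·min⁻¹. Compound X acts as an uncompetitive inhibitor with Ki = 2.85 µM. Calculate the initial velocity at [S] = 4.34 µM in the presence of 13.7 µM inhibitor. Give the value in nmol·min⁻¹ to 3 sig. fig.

0.605 nmol·min⁻¹

α = 1 + [I]/Ki = 1 + 13.7/2.85 = 5.807.
For an uncompetitive inhibitor, both parameters are divided by α, giving Vmax/α and Km/α: Km,app = 0.118 µM, Vmax,app = 0.622 nmol·min⁻¹.
v = Vmax,app·[S]/(Km,app + [S]) = 0.622 × 4.34/(0.118 + 4.34) = 0.605 nmol·min⁻¹.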